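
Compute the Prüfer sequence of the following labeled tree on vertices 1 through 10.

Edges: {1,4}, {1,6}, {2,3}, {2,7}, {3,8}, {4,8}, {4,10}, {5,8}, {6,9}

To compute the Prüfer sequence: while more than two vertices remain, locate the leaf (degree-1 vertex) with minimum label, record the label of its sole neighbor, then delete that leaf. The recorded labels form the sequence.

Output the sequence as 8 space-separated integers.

Answer: 8 2 3 8 4 6 1 4

Derivation:
Step 1: leaves = {5,7,9,10}. Remove smallest leaf 5, emit neighbor 8.
Step 2: leaves = {7,9,10}. Remove smallest leaf 7, emit neighbor 2.
Step 3: leaves = {2,9,10}. Remove smallest leaf 2, emit neighbor 3.
Step 4: leaves = {3,9,10}. Remove smallest leaf 3, emit neighbor 8.
Step 5: leaves = {8,9,10}. Remove smallest leaf 8, emit neighbor 4.
Step 6: leaves = {9,10}. Remove smallest leaf 9, emit neighbor 6.
Step 7: leaves = {6,10}. Remove smallest leaf 6, emit neighbor 1.
Step 8: leaves = {1,10}. Remove smallest leaf 1, emit neighbor 4.
Done: 2 vertices remain (4, 10). Sequence = [8 2 3 8 4 6 1 4]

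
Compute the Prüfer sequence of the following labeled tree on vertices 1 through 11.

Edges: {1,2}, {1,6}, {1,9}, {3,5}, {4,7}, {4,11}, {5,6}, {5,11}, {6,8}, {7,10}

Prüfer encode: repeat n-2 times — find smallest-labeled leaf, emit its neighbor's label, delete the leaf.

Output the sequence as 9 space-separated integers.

Step 1: leaves = {2,3,8,9,10}. Remove smallest leaf 2, emit neighbor 1.
Step 2: leaves = {3,8,9,10}. Remove smallest leaf 3, emit neighbor 5.
Step 3: leaves = {8,9,10}. Remove smallest leaf 8, emit neighbor 6.
Step 4: leaves = {9,10}. Remove smallest leaf 9, emit neighbor 1.
Step 5: leaves = {1,10}. Remove smallest leaf 1, emit neighbor 6.
Step 6: leaves = {6,10}. Remove smallest leaf 6, emit neighbor 5.
Step 7: leaves = {5,10}. Remove smallest leaf 5, emit neighbor 11.
Step 8: leaves = {10,11}. Remove smallest leaf 10, emit neighbor 7.
Step 9: leaves = {7,11}. Remove smallest leaf 7, emit neighbor 4.
Done: 2 vertices remain (4, 11). Sequence = [1 5 6 1 6 5 11 7 4]

Answer: 1 5 6 1 6 5 11 7 4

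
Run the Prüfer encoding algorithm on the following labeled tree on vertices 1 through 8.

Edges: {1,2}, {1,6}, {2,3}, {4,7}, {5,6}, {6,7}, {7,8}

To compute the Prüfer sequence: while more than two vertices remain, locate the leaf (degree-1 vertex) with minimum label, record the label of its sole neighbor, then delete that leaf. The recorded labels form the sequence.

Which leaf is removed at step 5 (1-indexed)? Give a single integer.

Step 1: current leaves = {3,4,5,8}. Remove leaf 3 (neighbor: 2).
Step 2: current leaves = {2,4,5,8}. Remove leaf 2 (neighbor: 1).
Step 3: current leaves = {1,4,5,8}. Remove leaf 1 (neighbor: 6).
Step 4: current leaves = {4,5,8}. Remove leaf 4 (neighbor: 7).
Step 5: current leaves = {5,8}. Remove leaf 5 (neighbor: 6).

Answer: 5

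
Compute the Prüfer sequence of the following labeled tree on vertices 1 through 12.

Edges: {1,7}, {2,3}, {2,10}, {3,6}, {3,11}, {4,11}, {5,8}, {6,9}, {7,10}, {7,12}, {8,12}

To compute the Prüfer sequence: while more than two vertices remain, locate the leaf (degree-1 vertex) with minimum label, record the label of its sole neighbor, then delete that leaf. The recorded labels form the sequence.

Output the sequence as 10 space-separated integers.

Answer: 7 11 8 12 6 3 3 2 10 7

Derivation:
Step 1: leaves = {1,4,5,9}. Remove smallest leaf 1, emit neighbor 7.
Step 2: leaves = {4,5,9}. Remove smallest leaf 4, emit neighbor 11.
Step 3: leaves = {5,9,11}. Remove smallest leaf 5, emit neighbor 8.
Step 4: leaves = {8,9,11}. Remove smallest leaf 8, emit neighbor 12.
Step 5: leaves = {9,11,12}. Remove smallest leaf 9, emit neighbor 6.
Step 6: leaves = {6,11,12}. Remove smallest leaf 6, emit neighbor 3.
Step 7: leaves = {11,12}. Remove smallest leaf 11, emit neighbor 3.
Step 8: leaves = {3,12}. Remove smallest leaf 3, emit neighbor 2.
Step 9: leaves = {2,12}. Remove smallest leaf 2, emit neighbor 10.
Step 10: leaves = {10,12}. Remove smallest leaf 10, emit neighbor 7.
Done: 2 vertices remain (7, 12). Sequence = [7 11 8 12 6 3 3 2 10 7]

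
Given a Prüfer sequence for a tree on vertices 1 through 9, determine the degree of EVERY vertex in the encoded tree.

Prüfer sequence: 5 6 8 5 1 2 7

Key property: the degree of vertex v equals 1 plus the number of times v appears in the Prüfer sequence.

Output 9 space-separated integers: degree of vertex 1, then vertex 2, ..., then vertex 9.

Answer: 2 2 1 1 3 2 2 2 1

Derivation:
p_1 = 5: count[5] becomes 1
p_2 = 6: count[6] becomes 1
p_3 = 8: count[8] becomes 1
p_4 = 5: count[5] becomes 2
p_5 = 1: count[1] becomes 1
p_6 = 2: count[2] becomes 1
p_7 = 7: count[7] becomes 1
Degrees (1 + count): deg[1]=1+1=2, deg[2]=1+1=2, deg[3]=1+0=1, deg[4]=1+0=1, deg[5]=1+2=3, deg[6]=1+1=2, deg[7]=1+1=2, deg[8]=1+1=2, deg[9]=1+0=1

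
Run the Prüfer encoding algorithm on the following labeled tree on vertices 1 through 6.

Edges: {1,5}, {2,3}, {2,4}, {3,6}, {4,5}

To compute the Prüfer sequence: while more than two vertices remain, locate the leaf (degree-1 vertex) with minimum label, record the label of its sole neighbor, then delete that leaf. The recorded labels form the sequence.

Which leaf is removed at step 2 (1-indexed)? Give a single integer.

Answer: 5

Derivation:
Step 1: current leaves = {1,6}. Remove leaf 1 (neighbor: 5).
Step 2: current leaves = {5,6}. Remove leaf 5 (neighbor: 4).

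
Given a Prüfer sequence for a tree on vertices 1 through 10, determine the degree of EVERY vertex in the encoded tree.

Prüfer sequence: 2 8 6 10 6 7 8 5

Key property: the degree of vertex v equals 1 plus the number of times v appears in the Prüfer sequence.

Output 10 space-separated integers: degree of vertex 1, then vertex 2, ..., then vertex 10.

Answer: 1 2 1 1 2 3 2 3 1 2

Derivation:
p_1 = 2: count[2] becomes 1
p_2 = 8: count[8] becomes 1
p_3 = 6: count[6] becomes 1
p_4 = 10: count[10] becomes 1
p_5 = 6: count[6] becomes 2
p_6 = 7: count[7] becomes 1
p_7 = 8: count[8] becomes 2
p_8 = 5: count[5] becomes 1
Degrees (1 + count): deg[1]=1+0=1, deg[2]=1+1=2, deg[3]=1+0=1, deg[4]=1+0=1, deg[5]=1+1=2, deg[6]=1+2=3, deg[7]=1+1=2, deg[8]=1+2=3, deg[9]=1+0=1, deg[10]=1+1=2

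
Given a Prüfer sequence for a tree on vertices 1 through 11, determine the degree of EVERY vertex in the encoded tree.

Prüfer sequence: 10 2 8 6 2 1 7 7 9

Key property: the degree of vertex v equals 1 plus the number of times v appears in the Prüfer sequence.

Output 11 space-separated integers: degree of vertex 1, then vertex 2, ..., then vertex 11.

p_1 = 10: count[10] becomes 1
p_2 = 2: count[2] becomes 1
p_3 = 8: count[8] becomes 1
p_4 = 6: count[6] becomes 1
p_5 = 2: count[2] becomes 2
p_6 = 1: count[1] becomes 1
p_7 = 7: count[7] becomes 1
p_8 = 7: count[7] becomes 2
p_9 = 9: count[9] becomes 1
Degrees (1 + count): deg[1]=1+1=2, deg[2]=1+2=3, deg[3]=1+0=1, deg[4]=1+0=1, deg[5]=1+0=1, deg[6]=1+1=2, deg[7]=1+2=3, deg[8]=1+1=2, deg[9]=1+1=2, deg[10]=1+1=2, deg[11]=1+0=1

Answer: 2 3 1 1 1 2 3 2 2 2 1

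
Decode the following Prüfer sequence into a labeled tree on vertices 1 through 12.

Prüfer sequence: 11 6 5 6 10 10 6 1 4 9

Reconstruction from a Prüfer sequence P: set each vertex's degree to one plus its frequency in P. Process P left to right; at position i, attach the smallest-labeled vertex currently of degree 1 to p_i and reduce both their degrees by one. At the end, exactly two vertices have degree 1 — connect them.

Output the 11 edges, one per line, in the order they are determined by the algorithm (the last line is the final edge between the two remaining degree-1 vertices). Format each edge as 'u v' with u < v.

Answer: 2 11
3 6
5 7
5 6
8 10
10 11
6 10
1 6
1 4
4 9
9 12

Derivation:
Initial degrees: {1:2, 2:1, 3:1, 4:2, 5:2, 6:4, 7:1, 8:1, 9:2, 10:3, 11:2, 12:1}
Step 1: smallest deg-1 vertex = 2, p_1 = 11. Add edge {2,11}. Now deg[2]=0, deg[11]=1.
Step 2: smallest deg-1 vertex = 3, p_2 = 6. Add edge {3,6}. Now deg[3]=0, deg[6]=3.
Step 3: smallest deg-1 vertex = 7, p_3 = 5. Add edge {5,7}. Now deg[7]=0, deg[5]=1.
Step 4: smallest deg-1 vertex = 5, p_4 = 6. Add edge {5,6}. Now deg[5]=0, deg[6]=2.
Step 5: smallest deg-1 vertex = 8, p_5 = 10. Add edge {8,10}. Now deg[8]=0, deg[10]=2.
Step 6: smallest deg-1 vertex = 11, p_6 = 10. Add edge {10,11}. Now deg[11]=0, deg[10]=1.
Step 7: smallest deg-1 vertex = 10, p_7 = 6. Add edge {6,10}. Now deg[10]=0, deg[6]=1.
Step 8: smallest deg-1 vertex = 6, p_8 = 1. Add edge {1,6}. Now deg[6]=0, deg[1]=1.
Step 9: smallest deg-1 vertex = 1, p_9 = 4. Add edge {1,4}. Now deg[1]=0, deg[4]=1.
Step 10: smallest deg-1 vertex = 4, p_10 = 9. Add edge {4,9}. Now deg[4]=0, deg[9]=1.
Final: two remaining deg-1 vertices are 9, 12. Add edge {9,12}.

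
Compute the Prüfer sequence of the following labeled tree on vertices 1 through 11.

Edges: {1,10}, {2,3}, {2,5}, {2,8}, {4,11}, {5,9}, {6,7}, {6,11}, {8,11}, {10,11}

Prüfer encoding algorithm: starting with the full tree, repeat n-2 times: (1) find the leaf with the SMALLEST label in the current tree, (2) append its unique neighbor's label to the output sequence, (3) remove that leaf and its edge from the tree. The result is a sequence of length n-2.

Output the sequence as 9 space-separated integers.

Answer: 10 2 11 6 11 5 2 8 11

Derivation:
Step 1: leaves = {1,3,4,7,9}. Remove smallest leaf 1, emit neighbor 10.
Step 2: leaves = {3,4,7,9,10}. Remove smallest leaf 3, emit neighbor 2.
Step 3: leaves = {4,7,9,10}. Remove smallest leaf 4, emit neighbor 11.
Step 4: leaves = {7,9,10}. Remove smallest leaf 7, emit neighbor 6.
Step 5: leaves = {6,9,10}. Remove smallest leaf 6, emit neighbor 11.
Step 6: leaves = {9,10}. Remove smallest leaf 9, emit neighbor 5.
Step 7: leaves = {5,10}. Remove smallest leaf 5, emit neighbor 2.
Step 8: leaves = {2,10}. Remove smallest leaf 2, emit neighbor 8.
Step 9: leaves = {8,10}. Remove smallest leaf 8, emit neighbor 11.
Done: 2 vertices remain (10, 11). Sequence = [10 2 11 6 11 5 2 8 11]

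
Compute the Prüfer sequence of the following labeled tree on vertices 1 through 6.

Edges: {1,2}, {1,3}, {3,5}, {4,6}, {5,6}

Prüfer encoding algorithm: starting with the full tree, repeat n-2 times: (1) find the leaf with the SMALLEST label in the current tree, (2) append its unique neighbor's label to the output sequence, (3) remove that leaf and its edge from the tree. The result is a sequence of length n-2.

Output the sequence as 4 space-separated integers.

Step 1: leaves = {2,4}. Remove smallest leaf 2, emit neighbor 1.
Step 2: leaves = {1,4}. Remove smallest leaf 1, emit neighbor 3.
Step 3: leaves = {3,4}. Remove smallest leaf 3, emit neighbor 5.
Step 4: leaves = {4,5}. Remove smallest leaf 4, emit neighbor 6.
Done: 2 vertices remain (5, 6). Sequence = [1 3 5 6]

Answer: 1 3 5 6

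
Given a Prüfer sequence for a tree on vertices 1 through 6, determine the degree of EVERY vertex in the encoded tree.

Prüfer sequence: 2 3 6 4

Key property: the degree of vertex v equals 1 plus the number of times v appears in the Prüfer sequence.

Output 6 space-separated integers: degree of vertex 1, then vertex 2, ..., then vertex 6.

p_1 = 2: count[2] becomes 1
p_2 = 3: count[3] becomes 1
p_3 = 6: count[6] becomes 1
p_4 = 4: count[4] becomes 1
Degrees (1 + count): deg[1]=1+0=1, deg[2]=1+1=2, deg[3]=1+1=2, deg[4]=1+1=2, deg[5]=1+0=1, deg[6]=1+1=2

Answer: 1 2 2 2 1 2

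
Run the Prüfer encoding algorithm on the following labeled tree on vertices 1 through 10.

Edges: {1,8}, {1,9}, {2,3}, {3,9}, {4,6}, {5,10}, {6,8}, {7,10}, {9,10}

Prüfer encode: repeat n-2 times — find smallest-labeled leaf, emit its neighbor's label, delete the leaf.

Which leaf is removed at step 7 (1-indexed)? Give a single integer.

Answer: 8

Derivation:
Step 1: current leaves = {2,4,5,7}. Remove leaf 2 (neighbor: 3).
Step 2: current leaves = {3,4,5,7}. Remove leaf 3 (neighbor: 9).
Step 3: current leaves = {4,5,7}. Remove leaf 4 (neighbor: 6).
Step 4: current leaves = {5,6,7}. Remove leaf 5 (neighbor: 10).
Step 5: current leaves = {6,7}. Remove leaf 6 (neighbor: 8).
Step 6: current leaves = {7,8}. Remove leaf 7 (neighbor: 10).
Step 7: current leaves = {8,10}. Remove leaf 8 (neighbor: 1).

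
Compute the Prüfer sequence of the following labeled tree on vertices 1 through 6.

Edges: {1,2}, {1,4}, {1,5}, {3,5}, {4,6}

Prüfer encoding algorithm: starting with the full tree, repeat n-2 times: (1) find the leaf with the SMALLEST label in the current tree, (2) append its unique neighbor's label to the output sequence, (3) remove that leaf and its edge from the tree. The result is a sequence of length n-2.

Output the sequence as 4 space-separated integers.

Answer: 1 5 1 4

Derivation:
Step 1: leaves = {2,3,6}. Remove smallest leaf 2, emit neighbor 1.
Step 2: leaves = {3,6}. Remove smallest leaf 3, emit neighbor 5.
Step 3: leaves = {5,6}. Remove smallest leaf 5, emit neighbor 1.
Step 4: leaves = {1,6}. Remove smallest leaf 1, emit neighbor 4.
Done: 2 vertices remain (4, 6). Sequence = [1 5 1 4]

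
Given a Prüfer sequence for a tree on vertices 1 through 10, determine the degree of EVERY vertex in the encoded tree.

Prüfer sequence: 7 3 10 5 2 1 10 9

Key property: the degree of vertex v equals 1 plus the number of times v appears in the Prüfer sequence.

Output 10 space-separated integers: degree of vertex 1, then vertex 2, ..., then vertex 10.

Answer: 2 2 2 1 2 1 2 1 2 3

Derivation:
p_1 = 7: count[7] becomes 1
p_2 = 3: count[3] becomes 1
p_3 = 10: count[10] becomes 1
p_4 = 5: count[5] becomes 1
p_5 = 2: count[2] becomes 1
p_6 = 1: count[1] becomes 1
p_7 = 10: count[10] becomes 2
p_8 = 9: count[9] becomes 1
Degrees (1 + count): deg[1]=1+1=2, deg[2]=1+1=2, deg[3]=1+1=2, deg[4]=1+0=1, deg[5]=1+1=2, deg[6]=1+0=1, deg[7]=1+1=2, deg[8]=1+0=1, deg[9]=1+1=2, deg[10]=1+2=3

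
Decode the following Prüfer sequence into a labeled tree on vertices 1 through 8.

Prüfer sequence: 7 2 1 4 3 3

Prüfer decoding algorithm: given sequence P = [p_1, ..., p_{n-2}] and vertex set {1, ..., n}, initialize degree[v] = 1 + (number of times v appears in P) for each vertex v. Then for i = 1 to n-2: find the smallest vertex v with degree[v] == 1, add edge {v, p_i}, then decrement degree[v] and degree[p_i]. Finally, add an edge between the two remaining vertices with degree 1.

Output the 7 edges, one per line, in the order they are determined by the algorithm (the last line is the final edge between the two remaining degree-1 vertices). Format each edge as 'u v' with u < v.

Answer: 5 7
2 6
1 2
1 4
3 4
3 7
3 8

Derivation:
Initial degrees: {1:2, 2:2, 3:3, 4:2, 5:1, 6:1, 7:2, 8:1}
Step 1: smallest deg-1 vertex = 5, p_1 = 7. Add edge {5,7}. Now deg[5]=0, deg[7]=1.
Step 2: smallest deg-1 vertex = 6, p_2 = 2. Add edge {2,6}. Now deg[6]=0, deg[2]=1.
Step 3: smallest deg-1 vertex = 2, p_3 = 1. Add edge {1,2}. Now deg[2]=0, deg[1]=1.
Step 4: smallest deg-1 vertex = 1, p_4 = 4. Add edge {1,4}. Now deg[1]=0, deg[4]=1.
Step 5: smallest deg-1 vertex = 4, p_5 = 3. Add edge {3,4}. Now deg[4]=0, deg[3]=2.
Step 6: smallest deg-1 vertex = 7, p_6 = 3. Add edge {3,7}. Now deg[7]=0, deg[3]=1.
Final: two remaining deg-1 vertices are 3, 8. Add edge {3,8}.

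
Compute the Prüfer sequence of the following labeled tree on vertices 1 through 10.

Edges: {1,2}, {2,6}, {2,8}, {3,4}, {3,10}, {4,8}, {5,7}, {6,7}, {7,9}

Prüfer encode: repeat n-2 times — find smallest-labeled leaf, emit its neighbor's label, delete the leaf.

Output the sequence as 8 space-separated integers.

Answer: 2 7 7 6 2 8 4 3

Derivation:
Step 1: leaves = {1,5,9,10}. Remove smallest leaf 1, emit neighbor 2.
Step 2: leaves = {5,9,10}. Remove smallest leaf 5, emit neighbor 7.
Step 3: leaves = {9,10}. Remove smallest leaf 9, emit neighbor 7.
Step 4: leaves = {7,10}. Remove smallest leaf 7, emit neighbor 6.
Step 5: leaves = {6,10}. Remove smallest leaf 6, emit neighbor 2.
Step 6: leaves = {2,10}. Remove smallest leaf 2, emit neighbor 8.
Step 7: leaves = {8,10}. Remove smallest leaf 8, emit neighbor 4.
Step 8: leaves = {4,10}. Remove smallest leaf 4, emit neighbor 3.
Done: 2 vertices remain (3, 10). Sequence = [2 7 7 6 2 8 4 3]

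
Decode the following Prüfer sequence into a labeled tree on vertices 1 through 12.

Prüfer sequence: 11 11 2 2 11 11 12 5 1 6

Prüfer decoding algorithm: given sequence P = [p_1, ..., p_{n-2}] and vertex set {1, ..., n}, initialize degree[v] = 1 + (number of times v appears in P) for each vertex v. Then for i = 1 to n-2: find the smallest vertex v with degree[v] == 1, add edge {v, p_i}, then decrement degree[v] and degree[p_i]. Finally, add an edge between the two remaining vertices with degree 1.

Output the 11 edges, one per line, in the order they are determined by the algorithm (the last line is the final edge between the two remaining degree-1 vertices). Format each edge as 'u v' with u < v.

Initial degrees: {1:2, 2:3, 3:1, 4:1, 5:2, 6:2, 7:1, 8:1, 9:1, 10:1, 11:5, 12:2}
Step 1: smallest deg-1 vertex = 3, p_1 = 11. Add edge {3,11}. Now deg[3]=0, deg[11]=4.
Step 2: smallest deg-1 vertex = 4, p_2 = 11. Add edge {4,11}. Now deg[4]=0, deg[11]=3.
Step 3: smallest deg-1 vertex = 7, p_3 = 2. Add edge {2,7}. Now deg[7]=0, deg[2]=2.
Step 4: smallest deg-1 vertex = 8, p_4 = 2. Add edge {2,8}. Now deg[8]=0, deg[2]=1.
Step 5: smallest deg-1 vertex = 2, p_5 = 11. Add edge {2,11}. Now deg[2]=0, deg[11]=2.
Step 6: smallest deg-1 vertex = 9, p_6 = 11. Add edge {9,11}. Now deg[9]=0, deg[11]=1.
Step 7: smallest deg-1 vertex = 10, p_7 = 12. Add edge {10,12}. Now deg[10]=0, deg[12]=1.
Step 8: smallest deg-1 vertex = 11, p_8 = 5. Add edge {5,11}. Now deg[11]=0, deg[5]=1.
Step 9: smallest deg-1 vertex = 5, p_9 = 1. Add edge {1,5}. Now deg[5]=0, deg[1]=1.
Step 10: smallest deg-1 vertex = 1, p_10 = 6. Add edge {1,6}. Now deg[1]=0, deg[6]=1.
Final: two remaining deg-1 vertices are 6, 12. Add edge {6,12}.

Answer: 3 11
4 11
2 7
2 8
2 11
9 11
10 12
5 11
1 5
1 6
6 12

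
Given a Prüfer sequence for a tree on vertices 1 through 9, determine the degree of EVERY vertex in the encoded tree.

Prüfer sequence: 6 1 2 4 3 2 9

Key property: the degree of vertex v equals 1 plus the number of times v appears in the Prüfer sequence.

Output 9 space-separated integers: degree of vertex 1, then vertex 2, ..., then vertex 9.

p_1 = 6: count[6] becomes 1
p_2 = 1: count[1] becomes 1
p_3 = 2: count[2] becomes 1
p_4 = 4: count[4] becomes 1
p_5 = 3: count[3] becomes 1
p_6 = 2: count[2] becomes 2
p_7 = 9: count[9] becomes 1
Degrees (1 + count): deg[1]=1+1=2, deg[2]=1+2=3, deg[3]=1+1=2, deg[4]=1+1=2, deg[5]=1+0=1, deg[6]=1+1=2, deg[7]=1+0=1, deg[8]=1+0=1, deg[9]=1+1=2

Answer: 2 3 2 2 1 2 1 1 2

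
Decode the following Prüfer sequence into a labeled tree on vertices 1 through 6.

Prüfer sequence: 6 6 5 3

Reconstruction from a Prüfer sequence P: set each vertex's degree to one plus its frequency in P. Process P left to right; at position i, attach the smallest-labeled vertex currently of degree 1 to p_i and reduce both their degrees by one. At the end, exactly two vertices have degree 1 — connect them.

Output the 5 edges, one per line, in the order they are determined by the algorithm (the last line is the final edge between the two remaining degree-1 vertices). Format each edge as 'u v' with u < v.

Answer: 1 6
2 6
4 5
3 5
3 6

Derivation:
Initial degrees: {1:1, 2:1, 3:2, 4:1, 5:2, 6:3}
Step 1: smallest deg-1 vertex = 1, p_1 = 6. Add edge {1,6}. Now deg[1]=0, deg[6]=2.
Step 2: smallest deg-1 vertex = 2, p_2 = 6. Add edge {2,6}. Now deg[2]=0, deg[6]=1.
Step 3: smallest deg-1 vertex = 4, p_3 = 5. Add edge {4,5}. Now deg[4]=0, deg[5]=1.
Step 4: smallest deg-1 vertex = 5, p_4 = 3. Add edge {3,5}. Now deg[5]=0, deg[3]=1.
Final: two remaining deg-1 vertices are 3, 6. Add edge {3,6}.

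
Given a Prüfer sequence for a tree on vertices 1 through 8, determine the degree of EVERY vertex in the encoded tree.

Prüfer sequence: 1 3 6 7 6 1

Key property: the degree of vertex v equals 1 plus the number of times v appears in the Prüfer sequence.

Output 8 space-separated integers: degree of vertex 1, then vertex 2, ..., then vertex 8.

p_1 = 1: count[1] becomes 1
p_2 = 3: count[3] becomes 1
p_3 = 6: count[6] becomes 1
p_4 = 7: count[7] becomes 1
p_5 = 6: count[6] becomes 2
p_6 = 1: count[1] becomes 2
Degrees (1 + count): deg[1]=1+2=3, deg[2]=1+0=1, deg[3]=1+1=2, deg[4]=1+0=1, deg[5]=1+0=1, deg[6]=1+2=3, deg[7]=1+1=2, deg[8]=1+0=1

Answer: 3 1 2 1 1 3 2 1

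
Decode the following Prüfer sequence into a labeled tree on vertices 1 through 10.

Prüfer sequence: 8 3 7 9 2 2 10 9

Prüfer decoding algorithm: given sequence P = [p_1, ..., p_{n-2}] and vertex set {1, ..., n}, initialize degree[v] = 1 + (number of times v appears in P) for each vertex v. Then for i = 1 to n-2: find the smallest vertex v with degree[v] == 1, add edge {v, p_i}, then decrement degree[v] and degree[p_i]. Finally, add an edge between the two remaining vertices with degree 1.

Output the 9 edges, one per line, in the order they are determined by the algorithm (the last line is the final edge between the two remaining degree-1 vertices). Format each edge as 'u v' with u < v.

Answer: 1 8
3 4
3 7
5 9
2 6
2 7
2 10
8 9
9 10

Derivation:
Initial degrees: {1:1, 2:3, 3:2, 4:1, 5:1, 6:1, 7:2, 8:2, 9:3, 10:2}
Step 1: smallest deg-1 vertex = 1, p_1 = 8. Add edge {1,8}. Now deg[1]=0, deg[8]=1.
Step 2: smallest deg-1 vertex = 4, p_2 = 3. Add edge {3,4}. Now deg[4]=0, deg[3]=1.
Step 3: smallest deg-1 vertex = 3, p_3 = 7. Add edge {3,7}. Now deg[3]=0, deg[7]=1.
Step 4: smallest deg-1 vertex = 5, p_4 = 9. Add edge {5,9}. Now deg[5]=0, deg[9]=2.
Step 5: smallest deg-1 vertex = 6, p_5 = 2. Add edge {2,6}. Now deg[6]=0, deg[2]=2.
Step 6: smallest deg-1 vertex = 7, p_6 = 2. Add edge {2,7}. Now deg[7]=0, deg[2]=1.
Step 7: smallest deg-1 vertex = 2, p_7 = 10. Add edge {2,10}. Now deg[2]=0, deg[10]=1.
Step 8: smallest deg-1 vertex = 8, p_8 = 9. Add edge {8,9}. Now deg[8]=0, deg[9]=1.
Final: two remaining deg-1 vertices are 9, 10. Add edge {9,10}.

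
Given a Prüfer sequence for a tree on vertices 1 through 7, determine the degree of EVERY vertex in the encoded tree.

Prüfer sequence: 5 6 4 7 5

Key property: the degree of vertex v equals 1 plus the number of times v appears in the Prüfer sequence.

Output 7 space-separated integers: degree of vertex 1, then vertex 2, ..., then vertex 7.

p_1 = 5: count[5] becomes 1
p_2 = 6: count[6] becomes 1
p_3 = 4: count[4] becomes 1
p_4 = 7: count[7] becomes 1
p_5 = 5: count[5] becomes 2
Degrees (1 + count): deg[1]=1+0=1, deg[2]=1+0=1, deg[3]=1+0=1, deg[4]=1+1=2, deg[5]=1+2=3, deg[6]=1+1=2, deg[7]=1+1=2

Answer: 1 1 1 2 3 2 2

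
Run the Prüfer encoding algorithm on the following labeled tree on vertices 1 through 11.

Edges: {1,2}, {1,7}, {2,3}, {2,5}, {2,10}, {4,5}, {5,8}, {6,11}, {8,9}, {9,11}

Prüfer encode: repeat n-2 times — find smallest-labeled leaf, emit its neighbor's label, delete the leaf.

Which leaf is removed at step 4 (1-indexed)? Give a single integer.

Step 1: current leaves = {3,4,6,7,10}. Remove leaf 3 (neighbor: 2).
Step 2: current leaves = {4,6,7,10}. Remove leaf 4 (neighbor: 5).
Step 3: current leaves = {6,7,10}. Remove leaf 6 (neighbor: 11).
Step 4: current leaves = {7,10,11}. Remove leaf 7 (neighbor: 1).

Answer: 7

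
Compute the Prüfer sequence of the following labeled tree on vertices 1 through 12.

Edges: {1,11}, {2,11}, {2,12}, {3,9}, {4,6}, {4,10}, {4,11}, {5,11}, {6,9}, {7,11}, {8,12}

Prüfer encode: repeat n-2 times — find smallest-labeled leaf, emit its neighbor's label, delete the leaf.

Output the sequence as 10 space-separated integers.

Step 1: leaves = {1,3,5,7,8,10}. Remove smallest leaf 1, emit neighbor 11.
Step 2: leaves = {3,5,7,8,10}. Remove smallest leaf 3, emit neighbor 9.
Step 3: leaves = {5,7,8,9,10}. Remove smallest leaf 5, emit neighbor 11.
Step 4: leaves = {7,8,9,10}. Remove smallest leaf 7, emit neighbor 11.
Step 5: leaves = {8,9,10}. Remove smallest leaf 8, emit neighbor 12.
Step 6: leaves = {9,10,12}. Remove smallest leaf 9, emit neighbor 6.
Step 7: leaves = {6,10,12}. Remove smallest leaf 6, emit neighbor 4.
Step 8: leaves = {10,12}. Remove smallest leaf 10, emit neighbor 4.
Step 9: leaves = {4,12}. Remove smallest leaf 4, emit neighbor 11.
Step 10: leaves = {11,12}. Remove smallest leaf 11, emit neighbor 2.
Done: 2 vertices remain (2, 12). Sequence = [11 9 11 11 12 6 4 4 11 2]

Answer: 11 9 11 11 12 6 4 4 11 2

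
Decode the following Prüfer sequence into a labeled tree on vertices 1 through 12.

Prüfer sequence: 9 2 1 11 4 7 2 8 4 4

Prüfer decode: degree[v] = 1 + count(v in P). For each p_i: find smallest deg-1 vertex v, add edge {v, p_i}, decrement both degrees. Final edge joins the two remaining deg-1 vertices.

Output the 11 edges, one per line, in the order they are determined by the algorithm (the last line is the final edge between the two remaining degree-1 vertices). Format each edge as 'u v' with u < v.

Initial degrees: {1:2, 2:3, 3:1, 4:4, 5:1, 6:1, 7:2, 8:2, 9:2, 10:1, 11:2, 12:1}
Step 1: smallest deg-1 vertex = 3, p_1 = 9. Add edge {3,9}. Now deg[3]=0, deg[9]=1.
Step 2: smallest deg-1 vertex = 5, p_2 = 2. Add edge {2,5}. Now deg[5]=0, deg[2]=2.
Step 3: smallest deg-1 vertex = 6, p_3 = 1. Add edge {1,6}. Now deg[6]=0, deg[1]=1.
Step 4: smallest deg-1 vertex = 1, p_4 = 11. Add edge {1,11}. Now deg[1]=0, deg[11]=1.
Step 5: smallest deg-1 vertex = 9, p_5 = 4. Add edge {4,9}. Now deg[9]=0, deg[4]=3.
Step 6: smallest deg-1 vertex = 10, p_6 = 7. Add edge {7,10}. Now deg[10]=0, deg[7]=1.
Step 7: smallest deg-1 vertex = 7, p_7 = 2. Add edge {2,7}. Now deg[7]=0, deg[2]=1.
Step 8: smallest deg-1 vertex = 2, p_8 = 8. Add edge {2,8}. Now deg[2]=0, deg[8]=1.
Step 9: smallest deg-1 vertex = 8, p_9 = 4. Add edge {4,8}. Now deg[8]=0, deg[4]=2.
Step 10: smallest deg-1 vertex = 11, p_10 = 4. Add edge {4,11}. Now deg[11]=0, deg[4]=1.
Final: two remaining deg-1 vertices are 4, 12. Add edge {4,12}.

Answer: 3 9
2 5
1 6
1 11
4 9
7 10
2 7
2 8
4 8
4 11
4 12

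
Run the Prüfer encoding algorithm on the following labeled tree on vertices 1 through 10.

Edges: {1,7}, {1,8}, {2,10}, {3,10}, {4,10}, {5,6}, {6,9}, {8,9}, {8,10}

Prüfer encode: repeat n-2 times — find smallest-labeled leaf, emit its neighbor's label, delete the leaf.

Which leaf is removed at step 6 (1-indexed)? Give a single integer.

Step 1: current leaves = {2,3,4,5,7}. Remove leaf 2 (neighbor: 10).
Step 2: current leaves = {3,4,5,7}. Remove leaf 3 (neighbor: 10).
Step 3: current leaves = {4,5,7}. Remove leaf 4 (neighbor: 10).
Step 4: current leaves = {5,7,10}. Remove leaf 5 (neighbor: 6).
Step 5: current leaves = {6,7,10}. Remove leaf 6 (neighbor: 9).
Step 6: current leaves = {7,9,10}. Remove leaf 7 (neighbor: 1).

Answer: 7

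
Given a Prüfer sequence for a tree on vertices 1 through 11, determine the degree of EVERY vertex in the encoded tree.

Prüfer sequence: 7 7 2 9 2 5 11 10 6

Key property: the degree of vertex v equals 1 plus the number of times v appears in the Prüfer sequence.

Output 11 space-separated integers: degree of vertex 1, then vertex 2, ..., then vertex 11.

p_1 = 7: count[7] becomes 1
p_2 = 7: count[7] becomes 2
p_3 = 2: count[2] becomes 1
p_4 = 9: count[9] becomes 1
p_5 = 2: count[2] becomes 2
p_6 = 5: count[5] becomes 1
p_7 = 11: count[11] becomes 1
p_8 = 10: count[10] becomes 1
p_9 = 6: count[6] becomes 1
Degrees (1 + count): deg[1]=1+0=1, deg[2]=1+2=3, deg[3]=1+0=1, deg[4]=1+0=1, deg[5]=1+1=2, deg[6]=1+1=2, deg[7]=1+2=3, deg[8]=1+0=1, deg[9]=1+1=2, deg[10]=1+1=2, deg[11]=1+1=2

Answer: 1 3 1 1 2 2 3 1 2 2 2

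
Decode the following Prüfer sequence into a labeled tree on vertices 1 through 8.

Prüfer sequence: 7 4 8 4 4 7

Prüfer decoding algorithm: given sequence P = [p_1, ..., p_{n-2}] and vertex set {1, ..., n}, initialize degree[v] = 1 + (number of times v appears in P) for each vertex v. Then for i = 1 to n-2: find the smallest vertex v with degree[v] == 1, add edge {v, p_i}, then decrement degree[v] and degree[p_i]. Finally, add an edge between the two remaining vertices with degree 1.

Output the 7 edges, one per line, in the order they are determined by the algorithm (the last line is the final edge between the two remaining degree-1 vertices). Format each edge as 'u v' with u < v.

Initial degrees: {1:1, 2:1, 3:1, 4:4, 5:1, 6:1, 7:3, 8:2}
Step 1: smallest deg-1 vertex = 1, p_1 = 7. Add edge {1,7}. Now deg[1]=0, deg[7]=2.
Step 2: smallest deg-1 vertex = 2, p_2 = 4. Add edge {2,4}. Now deg[2]=0, deg[4]=3.
Step 3: smallest deg-1 vertex = 3, p_3 = 8. Add edge {3,8}. Now deg[3]=0, deg[8]=1.
Step 4: smallest deg-1 vertex = 5, p_4 = 4. Add edge {4,5}. Now deg[5]=0, deg[4]=2.
Step 5: smallest deg-1 vertex = 6, p_5 = 4. Add edge {4,6}. Now deg[6]=0, deg[4]=1.
Step 6: smallest deg-1 vertex = 4, p_6 = 7. Add edge {4,7}. Now deg[4]=0, deg[7]=1.
Final: two remaining deg-1 vertices are 7, 8. Add edge {7,8}.

Answer: 1 7
2 4
3 8
4 5
4 6
4 7
7 8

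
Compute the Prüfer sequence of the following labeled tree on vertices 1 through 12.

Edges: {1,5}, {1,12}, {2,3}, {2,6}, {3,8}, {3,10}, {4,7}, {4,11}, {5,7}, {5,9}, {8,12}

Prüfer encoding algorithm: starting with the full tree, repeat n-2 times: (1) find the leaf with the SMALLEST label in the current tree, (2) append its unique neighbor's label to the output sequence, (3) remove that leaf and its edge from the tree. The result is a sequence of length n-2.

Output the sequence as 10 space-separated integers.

Answer: 2 3 5 3 8 12 4 7 5 1

Derivation:
Step 1: leaves = {6,9,10,11}. Remove smallest leaf 6, emit neighbor 2.
Step 2: leaves = {2,9,10,11}. Remove smallest leaf 2, emit neighbor 3.
Step 3: leaves = {9,10,11}. Remove smallest leaf 9, emit neighbor 5.
Step 4: leaves = {10,11}. Remove smallest leaf 10, emit neighbor 3.
Step 5: leaves = {3,11}. Remove smallest leaf 3, emit neighbor 8.
Step 6: leaves = {8,11}. Remove smallest leaf 8, emit neighbor 12.
Step 7: leaves = {11,12}. Remove smallest leaf 11, emit neighbor 4.
Step 8: leaves = {4,12}. Remove smallest leaf 4, emit neighbor 7.
Step 9: leaves = {7,12}. Remove smallest leaf 7, emit neighbor 5.
Step 10: leaves = {5,12}. Remove smallest leaf 5, emit neighbor 1.
Done: 2 vertices remain (1, 12). Sequence = [2 3 5 3 8 12 4 7 5 1]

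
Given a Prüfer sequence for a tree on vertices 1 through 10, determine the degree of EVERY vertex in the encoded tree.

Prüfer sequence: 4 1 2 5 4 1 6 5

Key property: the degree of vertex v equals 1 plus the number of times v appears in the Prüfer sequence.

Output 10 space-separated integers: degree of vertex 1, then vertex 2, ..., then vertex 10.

p_1 = 4: count[4] becomes 1
p_2 = 1: count[1] becomes 1
p_3 = 2: count[2] becomes 1
p_4 = 5: count[5] becomes 1
p_5 = 4: count[4] becomes 2
p_6 = 1: count[1] becomes 2
p_7 = 6: count[6] becomes 1
p_8 = 5: count[5] becomes 2
Degrees (1 + count): deg[1]=1+2=3, deg[2]=1+1=2, deg[3]=1+0=1, deg[4]=1+2=3, deg[5]=1+2=3, deg[6]=1+1=2, deg[7]=1+0=1, deg[8]=1+0=1, deg[9]=1+0=1, deg[10]=1+0=1

Answer: 3 2 1 3 3 2 1 1 1 1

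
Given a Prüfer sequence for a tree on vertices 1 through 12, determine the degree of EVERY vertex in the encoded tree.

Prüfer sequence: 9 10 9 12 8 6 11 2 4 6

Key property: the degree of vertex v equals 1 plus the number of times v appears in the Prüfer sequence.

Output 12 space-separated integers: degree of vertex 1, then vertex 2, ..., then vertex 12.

Answer: 1 2 1 2 1 3 1 2 3 2 2 2

Derivation:
p_1 = 9: count[9] becomes 1
p_2 = 10: count[10] becomes 1
p_3 = 9: count[9] becomes 2
p_4 = 12: count[12] becomes 1
p_5 = 8: count[8] becomes 1
p_6 = 6: count[6] becomes 1
p_7 = 11: count[11] becomes 1
p_8 = 2: count[2] becomes 1
p_9 = 4: count[4] becomes 1
p_10 = 6: count[6] becomes 2
Degrees (1 + count): deg[1]=1+0=1, deg[2]=1+1=2, deg[3]=1+0=1, deg[4]=1+1=2, deg[5]=1+0=1, deg[6]=1+2=3, deg[7]=1+0=1, deg[8]=1+1=2, deg[9]=1+2=3, deg[10]=1+1=2, deg[11]=1+1=2, deg[12]=1+1=2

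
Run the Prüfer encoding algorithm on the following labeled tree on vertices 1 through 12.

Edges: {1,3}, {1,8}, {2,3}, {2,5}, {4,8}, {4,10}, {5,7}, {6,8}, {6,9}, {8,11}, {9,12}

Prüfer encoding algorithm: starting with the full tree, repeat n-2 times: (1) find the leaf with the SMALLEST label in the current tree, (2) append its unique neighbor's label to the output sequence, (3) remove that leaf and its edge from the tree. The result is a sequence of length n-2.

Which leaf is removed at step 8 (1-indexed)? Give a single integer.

Step 1: current leaves = {7,10,11,12}. Remove leaf 7 (neighbor: 5).
Step 2: current leaves = {5,10,11,12}. Remove leaf 5 (neighbor: 2).
Step 3: current leaves = {2,10,11,12}. Remove leaf 2 (neighbor: 3).
Step 4: current leaves = {3,10,11,12}. Remove leaf 3 (neighbor: 1).
Step 5: current leaves = {1,10,11,12}. Remove leaf 1 (neighbor: 8).
Step 6: current leaves = {10,11,12}. Remove leaf 10 (neighbor: 4).
Step 7: current leaves = {4,11,12}. Remove leaf 4 (neighbor: 8).
Step 8: current leaves = {11,12}. Remove leaf 11 (neighbor: 8).

Answer: 11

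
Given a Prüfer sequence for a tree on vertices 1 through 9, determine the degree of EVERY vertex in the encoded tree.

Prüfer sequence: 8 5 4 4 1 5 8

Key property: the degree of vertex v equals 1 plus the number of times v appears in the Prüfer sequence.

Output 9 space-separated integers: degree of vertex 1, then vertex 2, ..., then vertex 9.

p_1 = 8: count[8] becomes 1
p_2 = 5: count[5] becomes 1
p_3 = 4: count[4] becomes 1
p_4 = 4: count[4] becomes 2
p_5 = 1: count[1] becomes 1
p_6 = 5: count[5] becomes 2
p_7 = 8: count[8] becomes 2
Degrees (1 + count): deg[1]=1+1=2, deg[2]=1+0=1, deg[3]=1+0=1, deg[4]=1+2=3, deg[5]=1+2=3, deg[6]=1+0=1, deg[7]=1+0=1, deg[8]=1+2=3, deg[9]=1+0=1

Answer: 2 1 1 3 3 1 1 3 1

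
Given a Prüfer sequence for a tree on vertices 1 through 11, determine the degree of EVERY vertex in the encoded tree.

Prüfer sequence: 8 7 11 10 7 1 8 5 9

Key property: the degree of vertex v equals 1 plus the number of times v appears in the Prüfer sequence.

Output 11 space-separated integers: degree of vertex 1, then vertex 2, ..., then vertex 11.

p_1 = 8: count[8] becomes 1
p_2 = 7: count[7] becomes 1
p_3 = 11: count[11] becomes 1
p_4 = 10: count[10] becomes 1
p_5 = 7: count[7] becomes 2
p_6 = 1: count[1] becomes 1
p_7 = 8: count[8] becomes 2
p_8 = 5: count[5] becomes 1
p_9 = 9: count[9] becomes 1
Degrees (1 + count): deg[1]=1+1=2, deg[2]=1+0=1, deg[3]=1+0=1, deg[4]=1+0=1, deg[5]=1+1=2, deg[6]=1+0=1, deg[7]=1+2=3, deg[8]=1+2=3, deg[9]=1+1=2, deg[10]=1+1=2, deg[11]=1+1=2

Answer: 2 1 1 1 2 1 3 3 2 2 2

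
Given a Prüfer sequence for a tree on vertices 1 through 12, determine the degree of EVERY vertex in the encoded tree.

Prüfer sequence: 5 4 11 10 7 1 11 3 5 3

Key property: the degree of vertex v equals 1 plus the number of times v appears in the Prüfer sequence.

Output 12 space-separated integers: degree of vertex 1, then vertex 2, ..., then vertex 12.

p_1 = 5: count[5] becomes 1
p_2 = 4: count[4] becomes 1
p_3 = 11: count[11] becomes 1
p_4 = 10: count[10] becomes 1
p_5 = 7: count[7] becomes 1
p_6 = 1: count[1] becomes 1
p_7 = 11: count[11] becomes 2
p_8 = 3: count[3] becomes 1
p_9 = 5: count[5] becomes 2
p_10 = 3: count[3] becomes 2
Degrees (1 + count): deg[1]=1+1=2, deg[2]=1+0=1, deg[3]=1+2=3, deg[4]=1+1=2, deg[5]=1+2=3, deg[6]=1+0=1, deg[7]=1+1=2, deg[8]=1+0=1, deg[9]=1+0=1, deg[10]=1+1=2, deg[11]=1+2=3, deg[12]=1+0=1

Answer: 2 1 3 2 3 1 2 1 1 2 3 1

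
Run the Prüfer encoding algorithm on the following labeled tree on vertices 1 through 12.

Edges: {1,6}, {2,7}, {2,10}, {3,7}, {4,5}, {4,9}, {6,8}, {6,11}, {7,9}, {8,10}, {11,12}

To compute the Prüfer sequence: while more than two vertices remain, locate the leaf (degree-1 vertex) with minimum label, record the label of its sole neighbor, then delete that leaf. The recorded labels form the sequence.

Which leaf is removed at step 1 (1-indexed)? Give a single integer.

Step 1: current leaves = {1,3,5,12}. Remove leaf 1 (neighbor: 6).

Answer: 1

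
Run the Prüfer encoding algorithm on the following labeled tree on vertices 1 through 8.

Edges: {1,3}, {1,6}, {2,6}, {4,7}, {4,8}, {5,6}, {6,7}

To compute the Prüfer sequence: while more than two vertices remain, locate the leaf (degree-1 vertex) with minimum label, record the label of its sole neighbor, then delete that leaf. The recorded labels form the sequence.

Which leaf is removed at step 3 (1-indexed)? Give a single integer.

Step 1: current leaves = {2,3,5,8}. Remove leaf 2 (neighbor: 6).
Step 2: current leaves = {3,5,8}. Remove leaf 3 (neighbor: 1).
Step 3: current leaves = {1,5,8}. Remove leaf 1 (neighbor: 6).

Answer: 1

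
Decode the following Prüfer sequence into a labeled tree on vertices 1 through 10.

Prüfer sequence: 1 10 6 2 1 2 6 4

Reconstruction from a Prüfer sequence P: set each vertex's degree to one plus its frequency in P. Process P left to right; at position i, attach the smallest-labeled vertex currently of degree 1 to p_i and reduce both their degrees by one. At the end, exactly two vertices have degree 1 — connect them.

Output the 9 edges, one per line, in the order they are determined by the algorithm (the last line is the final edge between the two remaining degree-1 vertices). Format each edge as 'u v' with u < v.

Answer: 1 3
5 10
6 7
2 8
1 9
1 2
2 6
4 6
4 10

Derivation:
Initial degrees: {1:3, 2:3, 3:1, 4:2, 5:1, 6:3, 7:1, 8:1, 9:1, 10:2}
Step 1: smallest deg-1 vertex = 3, p_1 = 1. Add edge {1,3}. Now deg[3]=0, deg[1]=2.
Step 2: smallest deg-1 vertex = 5, p_2 = 10. Add edge {5,10}. Now deg[5]=0, deg[10]=1.
Step 3: smallest deg-1 vertex = 7, p_3 = 6. Add edge {6,7}. Now deg[7]=0, deg[6]=2.
Step 4: smallest deg-1 vertex = 8, p_4 = 2. Add edge {2,8}. Now deg[8]=0, deg[2]=2.
Step 5: smallest deg-1 vertex = 9, p_5 = 1. Add edge {1,9}. Now deg[9]=0, deg[1]=1.
Step 6: smallest deg-1 vertex = 1, p_6 = 2. Add edge {1,2}. Now deg[1]=0, deg[2]=1.
Step 7: smallest deg-1 vertex = 2, p_7 = 6. Add edge {2,6}. Now deg[2]=0, deg[6]=1.
Step 8: smallest deg-1 vertex = 6, p_8 = 4. Add edge {4,6}. Now deg[6]=0, deg[4]=1.
Final: two remaining deg-1 vertices are 4, 10. Add edge {4,10}.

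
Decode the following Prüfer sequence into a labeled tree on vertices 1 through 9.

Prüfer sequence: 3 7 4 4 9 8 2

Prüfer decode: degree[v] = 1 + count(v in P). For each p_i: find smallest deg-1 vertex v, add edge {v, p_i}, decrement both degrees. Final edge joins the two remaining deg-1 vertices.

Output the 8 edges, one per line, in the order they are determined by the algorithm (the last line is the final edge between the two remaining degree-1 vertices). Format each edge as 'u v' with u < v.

Initial degrees: {1:1, 2:2, 3:2, 4:3, 5:1, 6:1, 7:2, 8:2, 9:2}
Step 1: smallest deg-1 vertex = 1, p_1 = 3. Add edge {1,3}. Now deg[1]=0, deg[3]=1.
Step 2: smallest deg-1 vertex = 3, p_2 = 7. Add edge {3,7}. Now deg[3]=0, deg[7]=1.
Step 3: smallest deg-1 vertex = 5, p_3 = 4. Add edge {4,5}. Now deg[5]=0, deg[4]=2.
Step 4: smallest deg-1 vertex = 6, p_4 = 4. Add edge {4,6}. Now deg[6]=0, deg[4]=1.
Step 5: smallest deg-1 vertex = 4, p_5 = 9. Add edge {4,9}. Now deg[4]=0, deg[9]=1.
Step 6: smallest deg-1 vertex = 7, p_6 = 8. Add edge {7,8}. Now deg[7]=0, deg[8]=1.
Step 7: smallest deg-1 vertex = 8, p_7 = 2. Add edge {2,8}. Now deg[8]=0, deg[2]=1.
Final: two remaining deg-1 vertices are 2, 9. Add edge {2,9}.

Answer: 1 3
3 7
4 5
4 6
4 9
7 8
2 8
2 9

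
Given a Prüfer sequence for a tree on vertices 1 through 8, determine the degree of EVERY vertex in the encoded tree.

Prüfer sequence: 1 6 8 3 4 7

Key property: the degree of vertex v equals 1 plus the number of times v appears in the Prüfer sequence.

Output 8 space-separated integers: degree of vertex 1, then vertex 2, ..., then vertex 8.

Answer: 2 1 2 2 1 2 2 2

Derivation:
p_1 = 1: count[1] becomes 1
p_2 = 6: count[6] becomes 1
p_3 = 8: count[8] becomes 1
p_4 = 3: count[3] becomes 1
p_5 = 4: count[4] becomes 1
p_6 = 7: count[7] becomes 1
Degrees (1 + count): deg[1]=1+1=2, deg[2]=1+0=1, deg[3]=1+1=2, deg[4]=1+1=2, deg[5]=1+0=1, deg[6]=1+1=2, deg[7]=1+1=2, deg[8]=1+1=2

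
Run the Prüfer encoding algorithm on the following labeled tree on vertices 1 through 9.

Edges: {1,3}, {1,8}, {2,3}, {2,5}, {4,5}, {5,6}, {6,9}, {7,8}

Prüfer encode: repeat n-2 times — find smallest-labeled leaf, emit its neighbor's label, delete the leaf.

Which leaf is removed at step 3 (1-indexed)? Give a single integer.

Answer: 8

Derivation:
Step 1: current leaves = {4,7,9}. Remove leaf 4 (neighbor: 5).
Step 2: current leaves = {7,9}. Remove leaf 7 (neighbor: 8).
Step 3: current leaves = {8,9}. Remove leaf 8 (neighbor: 1).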